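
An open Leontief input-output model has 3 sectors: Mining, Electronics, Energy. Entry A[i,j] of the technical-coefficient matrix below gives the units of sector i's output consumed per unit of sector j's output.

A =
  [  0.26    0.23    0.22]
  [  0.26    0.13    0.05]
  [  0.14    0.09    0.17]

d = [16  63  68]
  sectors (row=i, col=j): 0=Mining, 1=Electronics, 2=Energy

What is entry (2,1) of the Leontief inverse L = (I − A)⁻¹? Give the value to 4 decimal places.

L[2,1] = 0.2206

Form M = I − A:
  [  0.74   -0.23   -0.22]
  [ -0.26    0.87   -0.05]
  [ -0.14   -0.09    0.83]
Leontief inverse L = M⁻¹:
  [  1.6024    0.4705    0.4531]
  [  0.4975    1.3027    0.2103]
  [  0.3242    0.2206    1.3040]
Total output x = L · d:
  x_0 = 1.6024·16 + 0.4705·63 + 0.4531·68 = 86.0871
  x_1 = 0.4975·16 + 1.3027·63 + 0.2103·68 = 104.3342
  x_2 = 0.3242·16 + 0.2206·63 + 1.3040·68 = 107.7618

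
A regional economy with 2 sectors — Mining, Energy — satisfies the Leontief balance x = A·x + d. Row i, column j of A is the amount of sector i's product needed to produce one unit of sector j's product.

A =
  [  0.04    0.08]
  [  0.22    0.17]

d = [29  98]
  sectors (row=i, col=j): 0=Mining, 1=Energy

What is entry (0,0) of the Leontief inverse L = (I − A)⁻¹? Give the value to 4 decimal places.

Form M = I − A:
  [  0.96   -0.08]
  [ -0.22    0.83]
Leontief inverse L = M⁻¹:
  [  1.0652    0.1027]
  [  0.2823    1.2320]
Total output x = L · d:
  x_0 = 1.0652·29 + 0.1027·98 = 40.9523
  x_1 = 0.2823·29 + 1.2320·98 = 128.9271

L[0,0] = 1.0652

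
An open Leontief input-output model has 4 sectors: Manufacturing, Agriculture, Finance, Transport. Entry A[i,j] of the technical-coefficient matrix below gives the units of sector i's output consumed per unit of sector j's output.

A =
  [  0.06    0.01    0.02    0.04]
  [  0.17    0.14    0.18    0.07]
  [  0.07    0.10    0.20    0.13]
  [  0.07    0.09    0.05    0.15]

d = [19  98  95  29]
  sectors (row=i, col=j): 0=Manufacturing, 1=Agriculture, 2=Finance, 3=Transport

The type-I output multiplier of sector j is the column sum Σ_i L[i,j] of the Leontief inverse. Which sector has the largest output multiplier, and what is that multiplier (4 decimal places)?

Form M = I − A:
  [  0.94   -0.01   -0.02   -0.04]
  [ -0.17    0.86   -0.18   -0.07]
  [ -0.07   -0.10    0.80   -0.13]
  [ -0.07   -0.09   -0.05    0.85]
Leontief inverse L = M⁻¹:
  [  1.0749    0.0227    0.0356    0.0579]
  [  0.2531    1.2158    0.2896    0.1563]
  [  0.1458    0.1769    1.3073    0.2214]
  [  0.1239    0.1410    0.1105    1.2108]
Total output x = L · d:
  x_0 = 1.0749·19 + 0.0227·98 + 0.0356·95 + 0.0579·29 = 27.7082
  x_1 = 0.2531·19 + 1.2158·98 + 0.2896·95 + 0.1563·29 = 156.0045
  x_2 = 0.1458·19 + 0.1769·98 + 1.3073·95 + 0.2214·29 = 150.7148
  x_3 = 0.1239·19 + 0.1410·98 + 0.1105·95 + 1.2108·29 = 61.7832
Output multipliers (column sums of L):
  Manufacturing: 1.5977
  Agriculture: 1.5563
  Finance: 1.7430
  Transport: 1.6464

Finance (1.7430)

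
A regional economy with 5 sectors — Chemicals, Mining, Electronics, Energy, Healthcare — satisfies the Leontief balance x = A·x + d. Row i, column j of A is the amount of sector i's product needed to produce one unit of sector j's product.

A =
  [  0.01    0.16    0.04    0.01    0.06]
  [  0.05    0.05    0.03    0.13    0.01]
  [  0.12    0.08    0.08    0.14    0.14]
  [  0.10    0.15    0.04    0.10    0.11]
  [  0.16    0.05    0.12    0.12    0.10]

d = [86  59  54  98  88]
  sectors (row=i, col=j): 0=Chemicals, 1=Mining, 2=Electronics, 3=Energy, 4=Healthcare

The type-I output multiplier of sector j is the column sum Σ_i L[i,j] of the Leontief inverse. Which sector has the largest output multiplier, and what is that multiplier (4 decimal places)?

Energy (1.8660)

Form M = I − A:
  [  0.99   -0.16   -0.04   -0.01   -0.06]
  [ -0.05    0.95   -0.03   -0.13   -0.01]
  [ -0.12   -0.08    0.92   -0.14   -0.14]
  [ -0.10   -0.15   -0.04    0.90   -0.11]
  [ -0.16   -0.05   -0.12   -0.12    0.90]
Leontief inverse L = M⁻¹:
  [  1.0490    0.1969    0.0665    0.0624    0.0901]
  [  0.0875    1.1020    0.0536    0.1749    0.0478]
  [  0.2071    0.1798    1.1410    0.2354    0.2221]
  [  0.1699    0.2320    0.0889    1.1833    0.1724]
  [  0.2416    0.1511    0.1788    0.2100    1.1824]
Total output x = L · d:
  x_0 = 1.0490·86 + 0.1969·59 + 0.0665·54 + 0.0624·98 + 0.0901·88 = 119.4660
  x_1 = 0.0875·86 + 1.1020·59 + 0.0536·54 + 0.1749·98 + 0.0478·88 = 96.7811
  x_2 = 0.2071·86 + 0.1798·59 + 1.1410·54 + 0.2354·98 + 0.2221·88 = 132.6381
  x_3 = 0.1699·86 + 0.2320·59 + 0.0889·54 + 1.1833·98 + 0.1724·88 = 164.2295
  x_4 = 0.2416·86 + 0.1511·59 + 0.1788·54 + 0.2100·98 + 1.1824·88 = 163.9753
Output multipliers (column sums of L):
  Chemicals: 1.7550
  Mining: 1.8618
  Electronics: 1.5288
  Energy: 1.8660
  Healthcare: 1.7147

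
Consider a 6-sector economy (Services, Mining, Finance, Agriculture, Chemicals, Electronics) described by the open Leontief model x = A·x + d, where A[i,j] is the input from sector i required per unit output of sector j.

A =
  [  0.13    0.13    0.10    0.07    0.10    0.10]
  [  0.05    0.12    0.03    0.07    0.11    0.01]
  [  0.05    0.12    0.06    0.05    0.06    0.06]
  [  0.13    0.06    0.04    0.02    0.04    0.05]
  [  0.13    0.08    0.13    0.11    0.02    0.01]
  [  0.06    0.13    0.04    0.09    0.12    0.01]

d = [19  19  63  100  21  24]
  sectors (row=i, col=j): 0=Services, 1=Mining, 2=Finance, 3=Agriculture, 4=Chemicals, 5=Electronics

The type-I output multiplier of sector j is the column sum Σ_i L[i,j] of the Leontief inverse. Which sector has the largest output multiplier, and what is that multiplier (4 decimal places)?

Form M = I − A:
  [  0.87   -0.13   -0.10   -0.07   -0.10   -0.10]
  [ -0.05    0.88   -0.03   -0.07   -0.11   -0.01]
  [ -0.05   -0.12    0.94   -0.05   -0.06   -0.06]
  [ -0.13   -0.06   -0.04    0.98   -0.04   -0.05]
  [ -0.13   -0.08   -0.13   -0.11    0.98   -0.01]
  [ -0.06   -0.13   -0.04   -0.09   -0.12    0.99]
Leontief inverse L = M⁻¹:
  [  1.2355    0.2562    0.1786    0.1506    0.1900    0.1477]
  [  0.1173    1.1925    0.0793    0.1189    0.1600    0.0363]
  [  0.1132    0.1977    1.1062    0.0996    0.1161    0.0867]
  [  0.1914    0.1331    0.0863    1.0658    0.0931    0.0807]
  [  0.2114    0.1747    0.1876    0.1640    1.0863    0.0537]
  [  0.1379    0.2134    0.0965    0.1455    0.1774    1.0412]
Total output x = L · d:
  x_0 = 1.2355·19 + 0.2562·19 + 0.1786·63 + 0.1506·100 + 0.1900·21 + 0.1477·24 = 62.1845
  x_1 = 0.1173·19 + 1.1925·19 + 0.0793·63 + 0.1189·100 + 0.1600·21 + 0.0363·24 = 45.9991
  x_2 = 0.1132·19 + 0.1977·19 + 1.1062·63 + 0.0996·100 + 0.1161·21 + 0.0867·24 = 90.0781
  x_3 = 0.1914·19 + 0.1331·19 + 0.0863·63 + 1.0658·100 + 0.0931·21 + 0.0807·24 = 122.0758
  x_4 = 0.2114·19 + 0.1747·19 + 0.1876·63 + 0.1640·100 + 1.0863·21 + 0.0537·24 = 59.6557
  x_5 = 0.1379·19 + 0.2134·19 + 0.0965·63 + 0.1455·100 + 0.1774·21 + 1.0412·24 = 56.0198
Output multipliers (column sums of L):
  Services: 2.0065
  Mining: 2.1676
  Finance: 1.7344
  Agriculture: 1.7445
  Chemicals: 1.8229
  Electronics: 1.4463

Mining (2.1676)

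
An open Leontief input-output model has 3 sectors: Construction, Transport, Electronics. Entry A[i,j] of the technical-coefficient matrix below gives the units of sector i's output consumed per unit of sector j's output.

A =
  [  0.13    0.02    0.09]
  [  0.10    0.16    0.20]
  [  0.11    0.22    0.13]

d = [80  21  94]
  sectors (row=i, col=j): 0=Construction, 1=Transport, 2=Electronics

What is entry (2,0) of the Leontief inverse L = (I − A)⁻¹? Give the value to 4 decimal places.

L[2,0] = 0.1955

Form M = I − A:
  [  0.87   -0.02   -0.09]
  [ -0.10    0.84   -0.20]
  [ -0.11   -0.22    0.87]
Leontief inverse L = M⁻¹:
  [  1.1739    0.0636    0.1361]
  [  0.1863    1.2768    0.3128]
  [  0.1955    0.3309    1.2457]
Total output x = L · d:
  x_0 = 1.1739·80 + 0.0636·21 + 0.1361·94 = 108.0398
  x_1 = 0.1863·80 + 1.2768·21 + 0.3128·94 = 71.1216
  x_2 = 0.1955·80 + 0.3309·21 + 1.2457·94 = 139.6910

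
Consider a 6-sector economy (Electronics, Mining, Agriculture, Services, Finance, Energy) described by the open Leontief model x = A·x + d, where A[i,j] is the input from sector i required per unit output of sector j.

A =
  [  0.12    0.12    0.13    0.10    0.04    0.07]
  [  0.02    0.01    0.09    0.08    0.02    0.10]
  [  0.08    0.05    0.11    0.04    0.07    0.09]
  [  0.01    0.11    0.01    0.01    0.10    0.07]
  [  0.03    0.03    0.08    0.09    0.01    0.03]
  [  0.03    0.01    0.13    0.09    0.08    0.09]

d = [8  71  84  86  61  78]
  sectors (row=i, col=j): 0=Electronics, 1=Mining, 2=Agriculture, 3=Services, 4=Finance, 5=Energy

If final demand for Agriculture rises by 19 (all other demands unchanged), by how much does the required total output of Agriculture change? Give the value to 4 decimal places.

22.4666

Form M = I − A:
  [  0.88   -0.12   -0.13   -0.10   -0.04   -0.07]
  [ -0.02    0.99   -0.09   -0.08   -0.02   -0.10]
  [ -0.08   -0.05    0.89   -0.04   -0.07   -0.09]
  [ -0.01   -0.11   -0.01    0.99   -0.10   -0.07]
  [ -0.03   -0.03   -0.08   -0.09    0.99   -0.03]
  [ -0.03   -0.01   -0.13   -0.09   -0.08    0.91]
Leontief inverse L = M⁻¹:
  [  1.1705    0.1755    0.2205    0.1633    0.0948    0.1468]
  [  0.0441    1.0380    0.1383    0.1118    0.0553    0.1416]
  [  0.1193    0.0891    1.1825    0.0905    0.1112    0.1465]
  [  0.0275    0.1271    0.0551    1.0461    0.1218    0.1060]
  [  0.0509    0.0570    0.1173    0.1148    1.0384    0.0648]
  [  0.0633    0.0475    0.1935    0.1331    0.1230    1.1424]
Total output x = L · d:
  x_0 = 1.1705·8 + 0.1755·71 + 0.2205·84 + 0.1633·86 + 0.0948·61 + 0.1468·78 = 71.6260
  x_1 = 0.0441·8 + 1.0380·71 + 0.1383·84 + 0.1118·86 + 0.0553·61 + 0.1416·78 = 109.6962
  x_2 = 0.1193·8 + 0.0891·71 + 1.1825·84 + 0.0905·86 + 0.1112·61 + 0.1465·78 = 132.5992
  x_3 = 0.0275·8 + 0.1271·71 + 0.0551·84 + 1.0461·86 + 0.1218·61 + 0.1060·78 = 119.5348
  x_4 = 0.0509·8 + 0.0570·71 + 0.1173·84 + 0.1148·86 + 1.0384·61 + 0.0648·78 = 92.5770
  x_5 = 0.0633·8 + 0.0475·71 + 0.1935·84 + 0.1331·86 + 0.1230·61 + 1.1424·78 = 128.1845
Δx_2 = L[2,2] · Δd_2 = 1.1825 · 19 = 22.4666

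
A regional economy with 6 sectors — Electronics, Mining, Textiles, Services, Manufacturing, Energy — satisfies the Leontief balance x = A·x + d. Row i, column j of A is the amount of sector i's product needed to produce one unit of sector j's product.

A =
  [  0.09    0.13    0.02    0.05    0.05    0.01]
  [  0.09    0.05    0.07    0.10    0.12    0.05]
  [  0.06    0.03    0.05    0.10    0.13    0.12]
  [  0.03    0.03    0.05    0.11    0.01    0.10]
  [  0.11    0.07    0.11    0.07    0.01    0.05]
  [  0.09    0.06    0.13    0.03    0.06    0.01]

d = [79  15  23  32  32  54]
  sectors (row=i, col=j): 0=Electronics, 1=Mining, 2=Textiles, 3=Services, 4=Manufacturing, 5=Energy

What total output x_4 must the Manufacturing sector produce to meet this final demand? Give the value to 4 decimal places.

61.0349

Form M = I − A:
  [  0.91   -0.13   -0.02   -0.05   -0.05   -0.01]
  [ -0.09    0.95   -0.07   -0.10   -0.12   -0.05]
  [ -0.06   -0.03    0.95   -0.10   -0.13   -0.12]
  [ -0.03   -0.03   -0.05    0.89   -0.01   -0.10]
  [ -0.11   -0.07   -0.11   -0.07    0.99   -0.05]
  [ -0.09   -0.06   -0.13   -0.03   -0.06    0.99]
Leontief inverse L = M⁻¹:
  [  1.1376    0.1698    0.0576    0.0979    0.0891    0.0414]
  [  0.1520    1.1008    0.1253    0.1626    0.1651    0.0971]
  [  0.1239    0.0804    1.1123    0.1602    0.1737    0.1651]
  [  0.0681    0.0600    0.0896    1.1520    0.0422    0.1331]
  [  0.1628    0.1150    0.1538    0.1258    1.0593    0.0923]
  [  0.1408    0.1015    0.1709    0.0823    0.1064    1.0511]
Total output x = L · d:
  x_0 = 1.1376·79 + 0.1698·15 + 0.0576·23 + 0.0979·32 + 0.0891·32 + 0.0414·54 = 101.9595
  x_1 = 0.1520·79 + 1.1008·15 + 0.1253·23 + 0.1626·32 + 0.1651·32 + 0.0971·54 = 47.1321
  x_2 = 0.1239·79 + 0.0804·15 + 1.1123·23 + 0.1602·32 + 0.1737·32 + 0.1651·54 = 56.1738
  x_3 = 0.0681·79 + 0.0600·15 + 0.0896·23 + 1.1520·32 + 0.0422·32 + 0.1331·54 = 53.7408
  x_4 = 0.1628·79 + 0.1150·15 + 0.1538·23 + 0.1258·32 + 1.0593·32 + 0.0923·54 = 61.0349
  x_5 = 0.1408·79 + 0.1015·15 + 0.1709·23 + 0.0823·32 + 0.1064·32 + 1.0511·54 = 79.3750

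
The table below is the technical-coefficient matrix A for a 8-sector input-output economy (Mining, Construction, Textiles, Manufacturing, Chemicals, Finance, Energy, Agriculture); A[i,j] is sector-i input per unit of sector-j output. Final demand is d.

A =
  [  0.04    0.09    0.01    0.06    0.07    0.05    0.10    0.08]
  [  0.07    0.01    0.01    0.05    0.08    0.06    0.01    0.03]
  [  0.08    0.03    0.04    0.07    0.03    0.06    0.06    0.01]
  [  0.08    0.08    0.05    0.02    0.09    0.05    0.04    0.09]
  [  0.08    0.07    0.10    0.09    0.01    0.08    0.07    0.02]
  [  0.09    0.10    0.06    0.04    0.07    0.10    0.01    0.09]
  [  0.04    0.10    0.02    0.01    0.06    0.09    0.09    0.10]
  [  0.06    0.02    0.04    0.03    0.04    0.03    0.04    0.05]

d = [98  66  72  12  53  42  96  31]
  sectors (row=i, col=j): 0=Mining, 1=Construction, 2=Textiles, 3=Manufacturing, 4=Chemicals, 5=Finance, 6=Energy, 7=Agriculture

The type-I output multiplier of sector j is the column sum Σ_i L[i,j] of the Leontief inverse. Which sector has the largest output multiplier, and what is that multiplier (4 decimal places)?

Form M = I − A:
  [  0.96   -0.09   -0.01   -0.06   -0.07   -0.05   -0.10   -0.08]
  [ -0.07    0.99   -0.01   -0.05   -0.08   -0.06   -0.01   -0.03]
  [ -0.08   -0.03    0.96   -0.07   -0.03   -0.06   -0.06   -0.01]
  [ -0.08   -0.08   -0.05    0.98   -0.09   -0.05   -0.04   -0.09]
  [ -0.08   -0.07   -0.10   -0.09    0.99   -0.08   -0.07   -0.02]
  [ -0.09   -0.10   -0.06   -0.04   -0.07    0.90   -0.01   -0.09]
  [ -0.04   -0.10   -0.02   -0.01   -0.06   -0.09    0.91   -0.10]
  [ -0.06   -0.02   -0.04   -0.03   -0.04   -0.03   -0.04    0.95]
Leontief inverse L = M⁻¹:
  [  1.0995    0.1466    0.0464    0.0994    0.1221    0.1095    0.1464    0.1355]
  [  0.1113    1.0516    0.0380    0.0802    0.1136    0.0999    0.0426    0.0669]
  [  0.1270    0.0793    1.0678    0.1019    0.0729    0.1074    0.0990    0.0562]
  [  0.1397    0.1336    0.0871    1.0643    0.1386    0.1073    0.0873    0.1400]
  [  0.1442    0.1315    0.1357    0.1327    1.0676    0.1426    0.1192    0.0788]
  [  0.1590    0.1603    0.1014    0.0895    0.1273    1.1645    0.0589    0.1472]
  [  0.1008    0.1559    0.0565    0.0509    0.1118    0.1512    1.1347    0.1549]
  [  0.0969    0.0561    0.0627    0.0564    0.0712    0.0661    0.0717    1.0839]
Total output x = L · d:
  x_0 = 1.0995·98 + 0.1466·66 + 0.0464·72 + 0.0994·12 + 0.1221·53 + 0.1095·42 + 0.1464·96 + 0.1355·31 = 151.2944
  x_1 = 0.1113·98 + 1.0516·66 + 0.0380·72 + 0.0802·12 + 0.1136·53 + 0.0999·42 + 0.0426·96 + 0.0669·31 = 100.4017
  x_2 = 0.1270·98 + 0.0793·66 + 1.0678·72 + 0.1019·12 + 0.0729·53 + 0.1074·42 + 0.0990·96 + 0.0562·31 = 115.4102
  x_3 = 0.1397·98 + 0.1336·66 + 0.0871·72 + 1.0643·12 + 0.1386·53 + 0.1073·42 + 0.0873·96 + 0.1400·31 = 66.1289
  x_4 = 0.1442·98 + 0.1315·66 + 0.1357·72 + 0.1327·12 + 1.0676·53 + 0.1426·42 + 0.1192·96 + 0.0788·31 = 110.6318
  x_5 = 0.1590·98 + 0.1603·66 + 0.1014·72 + 0.0895·12 + 0.1273·53 + 1.1645·42 + 0.0589·96 + 0.1472·31 = 100.4087
  x_6 = 0.1008·98 + 0.1559·66 + 0.0565·72 + 0.0509·12 + 0.1118·53 + 0.1512·42 + 1.1347·96 + 0.1549·31 = 150.8561
  x_7 = 0.0969·98 + 0.0561·66 + 0.0627·72 + 0.0564·12 + 0.0712·53 + 0.0661·42 + 0.0717·96 + 1.0839·31 = 65.4292
Output multipliers (column sums of L):
  Mining: 1.9785
  Construction: 1.9150
  Textiles: 1.5957
  Manufacturing: 1.6754
  Chemicals: 1.8251
  Finance: 1.9485
  Energy: 1.7599
  Agriculture: 1.8635

Mining (1.9785)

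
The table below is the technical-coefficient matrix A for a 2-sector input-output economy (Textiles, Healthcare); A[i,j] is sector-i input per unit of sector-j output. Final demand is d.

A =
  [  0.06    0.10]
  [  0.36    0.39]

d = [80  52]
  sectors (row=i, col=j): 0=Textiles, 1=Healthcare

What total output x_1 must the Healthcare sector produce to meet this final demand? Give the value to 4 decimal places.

144.5478

Form M = I − A:
  [  0.94   -0.10]
  [ -0.36    0.61]
Leontief inverse L = M⁻¹:
  [  1.1351    0.1861]
  [  0.6699    1.7492]
Total output x = L · d:
  x_0 = 1.1351·80 + 0.1861·52 = 100.4838
  x_1 = 0.6699·80 + 1.7492·52 = 144.5478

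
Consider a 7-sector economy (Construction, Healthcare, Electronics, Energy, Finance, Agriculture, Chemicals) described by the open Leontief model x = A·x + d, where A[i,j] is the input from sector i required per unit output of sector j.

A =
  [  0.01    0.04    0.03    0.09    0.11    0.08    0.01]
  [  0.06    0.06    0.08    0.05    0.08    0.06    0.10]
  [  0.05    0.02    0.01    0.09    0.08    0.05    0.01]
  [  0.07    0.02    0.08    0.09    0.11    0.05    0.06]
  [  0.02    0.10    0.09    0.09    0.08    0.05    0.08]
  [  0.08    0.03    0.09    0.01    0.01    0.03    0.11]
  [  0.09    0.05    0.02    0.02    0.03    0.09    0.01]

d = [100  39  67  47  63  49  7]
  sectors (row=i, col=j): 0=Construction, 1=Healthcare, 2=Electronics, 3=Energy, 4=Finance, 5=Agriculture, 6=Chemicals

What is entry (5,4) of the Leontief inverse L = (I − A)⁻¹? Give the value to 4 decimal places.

Form M = I − A:
  [  0.99   -0.04   -0.03   -0.09   -0.11   -0.08   -0.01]
  [ -0.06    0.94   -0.08   -0.05   -0.08   -0.06   -0.10]
  [ -0.05   -0.02    0.99   -0.09   -0.08   -0.05   -0.01]
  [ -0.07   -0.02   -0.08    0.91   -0.11   -0.05   -0.06]
  [ -0.02   -0.10   -0.09   -0.09    0.92   -0.05   -0.08]
  [ -0.08   -0.03   -0.09   -0.01   -0.01    0.97   -0.11]
  [ -0.09   -0.05   -0.02   -0.02   -0.03   -0.09    0.99]
Leontief inverse L = M⁻¹:
  [  1.0446    0.0719    0.0738    0.1324    0.1563    0.1141    0.0519]
  [  0.1045    1.0987    0.1253    0.1010    0.1368    0.1085    0.1425]
  [  0.0774    0.0460    1.0456    0.1274    0.1217    0.0799    0.0424]
  [  0.1116    0.0585    0.1271    1.1459    0.1709    0.0967    0.1023]
  [  0.0687    0.1406    0.1407    0.1453    1.1423    0.0999    0.1285]
  [  0.1116    0.0545    0.1156    0.0450    0.0495    1.0667    0.1330]
  [  0.1163    0.0734    0.0515    0.0514    0.0661    0.1194    1.0409]
Total output x = L · d:
  x_0 = 1.0446·100 + 0.0719·39 + 0.0738·67 + 0.1324·47 + 0.1563·63 + 0.1141·49 + 0.0519·7 = 134.2393
  x_1 = 0.1045·100 + 1.0987·39 + 0.1253·67 + 0.1010·47 + 0.1368·63 + 0.1085·49 + 0.1425·7 = 81.3791
  x_2 = 0.0774·100 + 0.0460·39 + 1.0456·67 + 0.1274·47 + 0.1217·63 + 0.0799·49 + 0.0424·7 = 97.4571
  x_3 = 0.1116·100 + 0.0585·39 + 0.1271·67 + 1.1459·47 + 0.1709·63 + 0.0967·49 + 0.1023·7 = 92.0381
  x_4 = 0.0687·100 + 0.1406·39 + 0.1407·67 + 0.1453·47 + 1.1423·63 + 0.0999·49 + 0.1285·7 = 106.3730
  x_5 = 0.1116·100 + 0.0545·39 + 0.1156·67 + 0.0450·47 + 0.0495·63 + 1.0667·49 + 0.1330·7 = 79.4622
  x_6 = 0.1163·100 + 0.0734·39 + 0.0515·67 + 0.0514·47 + 0.0661·63 + 0.1194·49 + 1.0409·7 = 37.6598

L[5,4] = 0.0495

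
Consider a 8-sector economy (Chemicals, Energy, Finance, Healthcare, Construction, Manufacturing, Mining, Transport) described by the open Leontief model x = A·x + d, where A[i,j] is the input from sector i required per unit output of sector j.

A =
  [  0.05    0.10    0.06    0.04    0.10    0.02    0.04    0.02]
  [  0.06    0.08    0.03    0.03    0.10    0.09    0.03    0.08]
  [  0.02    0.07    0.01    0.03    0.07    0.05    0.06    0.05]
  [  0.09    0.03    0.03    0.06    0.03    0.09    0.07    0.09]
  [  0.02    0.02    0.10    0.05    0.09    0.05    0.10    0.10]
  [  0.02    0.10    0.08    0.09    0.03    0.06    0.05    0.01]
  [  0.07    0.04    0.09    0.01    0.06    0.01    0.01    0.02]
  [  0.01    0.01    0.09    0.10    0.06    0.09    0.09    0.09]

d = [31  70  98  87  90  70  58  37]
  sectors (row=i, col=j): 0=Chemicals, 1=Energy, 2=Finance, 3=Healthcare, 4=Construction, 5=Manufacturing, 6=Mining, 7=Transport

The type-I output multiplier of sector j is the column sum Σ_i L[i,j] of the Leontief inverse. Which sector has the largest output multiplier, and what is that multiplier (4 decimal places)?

Form M = I − A:
  [  0.95   -0.10   -0.06   -0.04   -0.10   -0.02   -0.04   -0.02]
  [ -0.06    0.92   -0.03   -0.03   -0.10   -0.09   -0.03   -0.08]
  [ -0.02   -0.07    0.99   -0.03   -0.07   -0.05   -0.06   -0.05]
  [ -0.09   -0.03   -0.03    0.94   -0.03   -0.09   -0.07   -0.09]
  [ -0.02   -0.02   -0.10   -0.05    0.91   -0.05   -0.10   -0.10]
  [ -0.02   -0.10   -0.08   -0.09   -0.03    0.94   -0.05   -0.01]
  [ -0.07   -0.04   -0.09   -0.01   -0.06   -0.01    0.99   -0.02]
  [ -0.01   -0.01   -0.09   -0.10   -0.06   -0.09   -0.09    0.91]
Leontief inverse L = M⁻¹:
  [  1.0830    0.1435    0.1078    0.0772    0.1581    0.0659    0.0858    0.0700]
  [  0.0953    1.1315    0.0910    0.0811    0.1639    0.1456    0.0857    0.1361]
  [  0.0474    0.1049    1.0541    0.0643    0.1153    0.0891    0.0979    0.0903]
  [  0.1270    0.0805    0.0874    1.1087    0.0877    0.1404    0.1198    0.1381]
  [  0.0567    0.0666    0.1618    0.0993    1.1523    0.1037    0.1570    0.1570]
  [  0.0566    0.1467    0.1233    0.1286    0.0825    1.1088    0.0928    0.0569]
  [  0.0910    0.0729    0.1221    0.0362    0.1022    0.0405    1.0432    0.0533]
  [  0.0499    0.0593    0.1510    0.1528    0.1188    0.1471    0.1474    1.1465]
Total output x = L · d:
  x_0 = 1.0830·31 + 0.1435·70 + 0.1078·98 + 0.0772·87 + 0.1581·90 + 0.0659·70 + 0.0858·58 + 0.0700·37 = 87.3011
  x_1 = 0.0953·31 + 1.1315·70 + 0.0910·98 + 0.0811·87 + 0.1639·90 + 0.1456·70 + 0.0857·58 + 0.1361·37 = 133.0857
  x_2 = 0.0474·31 + 0.1049·70 + 1.0541·98 + 0.0643·87 + 0.1153·90 + 0.0891·70 + 0.0979·58 + 0.0903·37 = 143.3336
  x_3 = 0.1270·31 + 0.0805·70 + 0.0874·98 + 1.1087·87 + 0.0877·90 + 0.1404·70 + 0.1198·58 + 0.1381·37 = 144.3657
  x_4 = 0.0567·31 + 0.0666·70 + 0.1618·98 + 0.0993·87 + 1.1523·90 + 0.1037·70 + 0.1570·58 + 0.1570·37 = 156.7922
  x_5 = 0.0566·31 + 0.1467·70 + 0.1233·98 + 0.1286·87 + 0.0825·90 + 1.1088·70 + 0.0928·58 + 0.0569·37 = 127.8225
  x_6 = 0.0910·31 + 0.0729·70 + 0.1221·98 + 0.0362·87 + 0.1022·90 + 0.0405·70 + 1.0432·58 + 0.0533·37 = 97.5545
  x_7 = 0.0499·31 + 0.0593·70 + 0.1510·98 + 0.1528·87 + 0.1188·90 + 0.1471·70 + 0.1474·58 + 1.1465·37 = 105.7494
Output multipliers (column sums of L):
  Chemicals: 1.6070
  Energy: 1.8059
  Finance: 1.8984
  Healthcare: 1.7482
  Construction: 1.9808
  Manufacturing: 1.8411
  Mining: 1.8295
  Transport: 1.8483

Construction (1.9808)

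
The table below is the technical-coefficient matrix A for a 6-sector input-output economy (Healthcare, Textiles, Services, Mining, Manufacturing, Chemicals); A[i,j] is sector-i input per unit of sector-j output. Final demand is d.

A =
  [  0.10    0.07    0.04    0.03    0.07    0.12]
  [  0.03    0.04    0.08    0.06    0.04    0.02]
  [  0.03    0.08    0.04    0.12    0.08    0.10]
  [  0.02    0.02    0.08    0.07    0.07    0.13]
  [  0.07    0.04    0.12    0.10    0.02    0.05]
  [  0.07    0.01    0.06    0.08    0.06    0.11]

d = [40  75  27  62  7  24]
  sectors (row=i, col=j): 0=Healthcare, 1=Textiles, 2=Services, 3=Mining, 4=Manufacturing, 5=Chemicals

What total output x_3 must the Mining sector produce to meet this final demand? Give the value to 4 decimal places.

Form M = I − A:
  [  0.90   -0.07   -0.04   -0.03   -0.07   -0.12]
  [ -0.03    0.96   -0.08   -0.06   -0.04   -0.02]
  [ -0.03   -0.08    0.96   -0.12   -0.08   -0.10]
  [ -0.02   -0.02   -0.08    0.93   -0.07   -0.13]
  [ -0.07   -0.04   -0.12   -0.10    0.98   -0.05]
  [ -0.07   -0.01   -0.06   -0.08   -0.06    0.89]
Leontief inverse L = M⁻¹:
  [  1.1420    0.0988    0.0879    0.0822    0.1099    0.1843]
  [  0.0511    1.0600    0.1107    0.0967    0.0666    0.0610]
  [  0.0664    0.1065    1.0937    0.1775    0.1213    0.1670]
  [  0.0540    0.0443    0.1252    1.1242    0.1080    0.1926]
  [  0.1027    0.0697    0.1628    0.1530    1.0619    0.1157]
  [  0.1067    0.0355    0.1041    0.1309    0.0989    1.1751]
Total output x = L · d:
  x_0 = 1.1420·40 + 0.0988·75 + 0.0879·27 + 0.0822·62 + 0.1099·7 + 0.1843·24 = 65.7579
  x_1 = 0.0511·40 + 1.0600·75 + 0.1107·27 + 0.0967·62 + 0.0666·7 + 0.0610·24 = 92.4624
  x_2 = 0.0664·40 + 0.1065·75 + 1.0937·27 + 0.1775·62 + 0.1213·7 + 0.1670·24 = 56.0333
  x_3 = 0.0540·40 + 0.0443·75 + 0.1252·27 + 1.1242·62 + 0.1080·7 + 0.1926·24 = 83.9407
  x_4 = 0.1027·40 + 0.0697·75 + 0.1628·27 + 0.1530·62 + 1.0619·7 + 0.1157·24 = 33.4258
  x_5 = 0.1067·40 + 0.0355·75 + 0.1041·27 + 0.1309·62 + 0.0989·7 + 1.1751·24 = 46.7533

83.9407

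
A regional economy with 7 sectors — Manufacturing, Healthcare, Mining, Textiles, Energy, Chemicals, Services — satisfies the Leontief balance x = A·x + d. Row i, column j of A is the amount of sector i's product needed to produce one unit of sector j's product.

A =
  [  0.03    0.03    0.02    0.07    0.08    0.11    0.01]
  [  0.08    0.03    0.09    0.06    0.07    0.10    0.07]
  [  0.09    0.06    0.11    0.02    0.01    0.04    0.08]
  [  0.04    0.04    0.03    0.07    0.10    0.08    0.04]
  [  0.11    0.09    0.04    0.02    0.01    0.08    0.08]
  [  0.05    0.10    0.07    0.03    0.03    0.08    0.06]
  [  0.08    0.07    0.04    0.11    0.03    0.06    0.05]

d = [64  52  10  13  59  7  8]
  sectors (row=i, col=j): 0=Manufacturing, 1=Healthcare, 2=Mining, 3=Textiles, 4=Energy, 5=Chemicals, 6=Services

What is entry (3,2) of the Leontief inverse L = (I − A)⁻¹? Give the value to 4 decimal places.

Form M = I − A:
  [  0.97   -0.03   -0.02   -0.07   -0.08   -0.11   -0.01]
  [ -0.08    0.97   -0.09   -0.06   -0.07   -0.10   -0.07]
  [ -0.09   -0.06    0.89   -0.02   -0.01   -0.04   -0.08]
  [ -0.04   -0.04   -0.03    0.93   -0.10   -0.08   -0.04]
  [ -0.11   -0.09   -0.04   -0.02    0.99   -0.08   -0.08]
  [ -0.05   -0.10   -0.07   -0.03   -0.03    0.92   -0.06]
  [ -0.08   -0.07   -0.04   -0.11   -0.03   -0.06    0.95]
Leontief inverse L = M⁻¹:
  [  1.0699    0.0701    0.0538    0.0989    0.1081    0.1588    0.0442]
  [  0.1372    1.0838    0.1394    0.1048    0.1083    0.1664    0.1171]
  [  0.1371    0.1002    1.1534    0.0595    0.0422    0.0940    0.1179]
  [  0.0873    0.0844    0.0679    1.1053    0.1318    0.1353    0.0790]
  [  0.1570    0.1328    0.0826    0.0632    1.0473    0.1411    0.1182]
  [  0.0998    0.1437    0.1160    0.0694    0.0640    1.1378    0.1016]
  [  0.1273    0.1130    0.0812    0.1529    0.0712    0.1216    1.0892]
Total output x = L · d:
  x_0 = 1.0699·64 + 0.0701·52 + 0.0538·10 + 0.0989·13 + 0.1081·59 + 0.1588·7 + 0.0442·8 = 81.7822
  x_1 = 0.1372·64 + 1.0838·52 + 0.1394·10 + 0.1048·13 + 0.1083·59 + 0.1664·7 + 0.1171·8 = 76.3820
  x_2 = 0.1371·64 + 0.1002·52 + 1.1534·10 + 0.0595·13 + 0.0422·59 + 0.0940·7 + 0.1179·8 = 30.3824
  x_3 = 0.0873·64 + 0.0844·52 + 0.0679·10 + 1.1053·13 + 0.1318·59 + 0.1353·7 + 0.0790·8 = 34.3778
  x_4 = 0.1570·64 + 0.1328·52 + 0.0826·10 + 0.0632·13 + 1.0473·59 + 0.1411·7 + 0.1182·8 = 82.3214
  x_5 = 0.0998·64 + 0.1437·52 + 0.1160·10 + 0.0694·13 + 0.0640·59 + 1.1378·7 + 0.1016·8 = 28.4681
  x_6 = 0.1273·64 + 0.1130·52 + 0.0812·10 + 0.1529·13 + 0.0712·59 + 0.1216·7 + 1.0892·8 = 30.5936

L[3,2] = 0.0679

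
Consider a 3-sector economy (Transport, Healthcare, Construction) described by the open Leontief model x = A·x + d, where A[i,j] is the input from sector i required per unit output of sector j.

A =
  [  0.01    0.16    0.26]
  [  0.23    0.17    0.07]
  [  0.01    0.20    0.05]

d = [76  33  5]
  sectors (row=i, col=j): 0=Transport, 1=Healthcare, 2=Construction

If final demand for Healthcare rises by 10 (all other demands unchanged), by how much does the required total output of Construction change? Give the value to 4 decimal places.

Form M = I − A:
  [  0.99   -0.16   -0.26]
  [ -0.23    0.83   -0.07]
  [ -0.01   -0.20    0.95]
Leontief inverse L = M⁻¹:
  [  1.0793    0.2843    0.3163]
  [  0.3055    1.3071    0.1799]
  [  0.0757    0.2782    1.0938]
Total output x = L · d:
  x_0 = 1.0793·76 + 0.2843·33 + 0.3163·5 = 92.9937
  x_1 = 0.3055·76 + 1.3071·33 + 0.1799·5 = 67.2488
  x_2 = 0.0757·76 + 0.2782·33 + 1.0938·5 = 20.3997
Δx_2 = L[2,1] · Δd_1 = 0.2782 · 10 = 2.7816

2.7816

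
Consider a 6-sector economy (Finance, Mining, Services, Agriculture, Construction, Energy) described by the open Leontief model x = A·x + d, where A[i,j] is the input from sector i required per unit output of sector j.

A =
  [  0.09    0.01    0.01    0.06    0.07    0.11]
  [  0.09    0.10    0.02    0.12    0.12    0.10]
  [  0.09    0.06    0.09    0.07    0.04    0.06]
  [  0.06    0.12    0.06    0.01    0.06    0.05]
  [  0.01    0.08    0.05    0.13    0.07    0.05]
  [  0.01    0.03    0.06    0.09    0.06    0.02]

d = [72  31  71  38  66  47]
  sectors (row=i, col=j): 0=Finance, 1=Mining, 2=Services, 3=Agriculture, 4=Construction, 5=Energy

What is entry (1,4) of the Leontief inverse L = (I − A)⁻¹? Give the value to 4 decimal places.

L[1,4] = 0.1857

Form M = I − A:
  [  0.91   -0.01   -0.01   -0.06   -0.07   -0.11]
  [ -0.09    0.90   -0.02   -0.12   -0.12   -0.10]
  [ -0.09   -0.06    0.91   -0.07   -0.04   -0.06]
  [ -0.06   -0.12   -0.06    0.99   -0.06   -0.05]
  [ -0.01   -0.08   -0.05   -0.13    0.93   -0.05]
  [ -0.01   -0.03   -0.06   -0.09   -0.06    0.98]
Leontief inverse L = M⁻¹:
  [  1.1161    0.0426    0.0352    0.1023    0.1068    0.1424]
  [  0.1375    1.1641    0.0603    0.1924    0.1857    0.1572]
  [  0.1313    0.1035    1.1222    0.1206    0.0860    0.1045]
  [  0.0969    0.1613    0.0867    1.0640    0.1064    0.0924]
  [  0.0463    0.1322    0.0825    0.1795    1.1167    0.0899]
  [  0.0354    0.0653    0.0839    0.1230    0.0902    1.0471]
Total output x = L · d:
  x_0 = 1.1161·72 + 0.0426·31 + 0.0352·71 + 0.1023·38 + 0.1068·66 + 0.1424·47 = 101.8096
  x_1 = 0.1375·72 + 1.1641·31 + 0.0603·71 + 0.1924·38 + 0.1857·66 + 0.1572·47 = 77.2295
  x_2 = 0.1313·72 + 0.1035·31 + 1.1222·71 + 0.1206·38 + 0.0860·66 + 0.1045·47 = 107.5115
  x_3 = 0.0969·72 + 0.1613·31 + 0.0867·71 + 1.0640·38 + 0.1064·66 + 0.0924·47 = 69.9272
  x_4 = 0.0463·72 + 0.1322·31 + 0.0825·71 + 0.1795·38 + 1.1167·66 + 0.0899·47 = 98.0441
  x_5 = 0.0354·72 + 0.0653·31 + 0.0839·71 + 0.1230·38 + 0.0902·66 + 1.0471·47 = 70.3691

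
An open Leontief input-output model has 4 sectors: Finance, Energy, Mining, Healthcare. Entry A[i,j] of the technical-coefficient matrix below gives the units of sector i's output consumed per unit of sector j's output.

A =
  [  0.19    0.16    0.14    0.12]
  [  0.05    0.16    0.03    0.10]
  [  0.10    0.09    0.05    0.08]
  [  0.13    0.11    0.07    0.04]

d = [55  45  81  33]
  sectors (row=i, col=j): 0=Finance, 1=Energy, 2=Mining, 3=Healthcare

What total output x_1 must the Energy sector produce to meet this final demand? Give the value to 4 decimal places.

71.8672

Form M = I − A:
  [  0.81   -0.16   -0.14   -0.12]
  [ -0.05    0.84   -0.03   -0.10]
  [ -0.10   -0.09    0.95   -0.08]
  [ -0.13   -0.11   -0.07    0.96]
Leontief inverse L = M⁻¹:
  [  1.3146    0.3019    0.2190    0.2140]
  [  0.1083    1.2375    0.0659    0.1479]
  [  0.1657    0.1654    1.0918    0.1289]
  [  0.2025    0.1947    0.1168    1.0970]
Total output x = L · d:
  x_0 = 1.3146·55 + 0.3019·45 + 0.2190·81 + 0.2140·33 = 110.6924
  x_1 = 0.1083·55 + 1.2375·45 + 0.0659·81 + 0.1479·33 = 71.8672
  x_2 = 0.1657·55 + 0.1654·45 + 1.0918·81 + 0.1289·33 = 109.2447
  x_3 = 0.2025·55 + 0.1947·45 + 0.1168·81 + 1.0970·33 = 65.5651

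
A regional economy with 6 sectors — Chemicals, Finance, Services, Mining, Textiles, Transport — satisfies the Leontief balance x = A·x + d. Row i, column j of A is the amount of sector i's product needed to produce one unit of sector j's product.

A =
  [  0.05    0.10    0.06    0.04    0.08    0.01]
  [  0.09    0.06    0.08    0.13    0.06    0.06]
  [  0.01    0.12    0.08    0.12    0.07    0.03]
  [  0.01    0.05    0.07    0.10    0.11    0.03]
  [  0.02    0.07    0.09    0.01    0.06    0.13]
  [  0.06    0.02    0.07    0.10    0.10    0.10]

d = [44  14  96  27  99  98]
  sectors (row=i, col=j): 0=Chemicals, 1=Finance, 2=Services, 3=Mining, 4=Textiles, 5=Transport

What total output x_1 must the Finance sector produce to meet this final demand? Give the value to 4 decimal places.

Form M = I − A:
  [  0.95   -0.10   -0.06   -0.04   -0.08   -0.01]
  [ -0.09    0.94   -0.08   -0.13   -0.06   -0.06]
  [ -0.01   -0.12    0.92   -0.12   -0.07   -0.03]
  [ -0.01   -0.05   -0.07    0.90   -0.11   -0.03]
  [ -0.02   -0.07   -0.09   -0.01    0.94   -0.13]
  [ -0.06   -0.02   -0.07   -0.10   -0.10    0.90]
Leontief inverse L = M⁻¹:
  [  1.0737    0.1425    0.1047    0.0887    0.1235    0.0457]
  [  0.1186    1.1166    0.1403    0.1984    0.1262    0.1053]
  [  0.0375    0.1702    1.1367    0.1875    0.1286    0.0745]
  [  0.0301    0.0930    0.1188    1.1515    0.1597    0.0720]
  [  0.0474    0.1132    0.1404    0.0691    1.1123    0.1757]
  [  0.0857    0.0705    0.1273    0.1605    0.1624    1.1498]
Total output x = L · d:
  x_0 = 1.0737·44 + 0.1425·14 + 0.1047·96 + 0.0887·27 + 0.1235·99 + 0.0457·98 = 78.3918
  x_1 = 0.1186·44 + 1.1166·14 + 0.1403·96 + 0.1984·27 + 0.1262·99 + 0.1053·98 = 62.4880
  x_2 = 0.0375·44 + 0.1702·14 + 1.1367·96 + 0.1875·27 + 0.1286·99 + 0.0745·98 = 138.2475
  x_3 = 0.0301·44 + 0.0930·14 + 0.1188·96 + 1.1515·27 + 0.1597·99 + 0.0720·98 = 67.9854
  x_4 = 0.0474·44 + 0.1132·14 + 0.1404·96 + 0.0691·27 + 1.1123·99 + 0.1757·98 = 146.3547
  x_5 = 0.0857·44 + 0.0705·14 + 0.1273·96 + 0.1605·27 + 0.1624·99 + 1.1498·98 = 150.0718

62.4880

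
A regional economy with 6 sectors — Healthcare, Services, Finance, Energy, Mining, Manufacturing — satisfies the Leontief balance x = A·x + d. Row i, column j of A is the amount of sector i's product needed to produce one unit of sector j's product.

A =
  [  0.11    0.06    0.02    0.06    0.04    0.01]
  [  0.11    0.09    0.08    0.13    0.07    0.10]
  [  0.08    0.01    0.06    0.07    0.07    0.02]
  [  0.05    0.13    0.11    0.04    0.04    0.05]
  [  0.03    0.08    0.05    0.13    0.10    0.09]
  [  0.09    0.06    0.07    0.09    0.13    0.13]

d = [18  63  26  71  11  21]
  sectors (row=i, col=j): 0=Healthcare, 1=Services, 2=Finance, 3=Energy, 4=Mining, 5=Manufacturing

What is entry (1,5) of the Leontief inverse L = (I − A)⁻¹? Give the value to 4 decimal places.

L[1,5] = 0.1673

Form M = I − A:
  [  0.89   -0.06   -0.02   -0.06   -0.04   -0.01]
  [ -0.11    0.91   -0.08   -0.13   -0.07   -0.10]
  [ -0.08   -0.01    0.94   -0.07   -0.07   -0.02]
  [ -0.05   -0.13   -0.11    0.96   -0.04   -0.05]
  [ -0.03   -0.08   -0.05   -0.13    0.90   -0.09]
  [ -0.09   -0.06   -0.07   -0.09   -0.13    0.87]
Leontief inverse L = M⁻¹:
  [  1.1529    0.1004    0.0520    0.1031    0.0734    0.0395]
  [  0.1917    1.1678    0.1489    0.2163    0.1447    0.1673]
  [  0.1192    0.0486    1.0930    0.1128    0.1063    0.0496]
  [  0.1124    0.1823    0.1599    1.1072    0.0952    0.0994]
  [  0.0951    0.1498    0.1125    0.2069    1.1671    0.1535]
  [  0.1679    0.1361    0.1369    0.1801    0.2104    1.2023]
Total output x = L · d:
  x_0 = 1.1529·18 + 0.1004·63 + 0.0520·26 + 0.1031·71 + 0.0734·11 + 0.0395·21 = 37.3828
  x_1 = 0.1917·18 + 1.1678·63 + 0.1489·26 + 0.2163·71 + 0.1447·11 + 0.1673·21 = 101.3527
  x_2 = 0.1192·18 + 0.0486·63 + 1.0930·26 + 0.1128·71 + 0.1063·11 + 0.0496·21 = 43.8412
  x_3 = 0.1124·18 + 0.1823·63 + 0.1599·26 + 1.1072·71 + 0.0952·11 + 0.0994·21 = 99.4121
  x_4 = 0.0951·18 + 0.1498·63 + 0.1125·26 + 0.2069·71 + 1.1671·11 + 0.1535·21 = 44.8230
  x_5 = 0.1679·18 + 0.1361·63 + 0.1369·26 + 0.1801·71 + 0.2104·11 + 1.2023·21 = 55.5041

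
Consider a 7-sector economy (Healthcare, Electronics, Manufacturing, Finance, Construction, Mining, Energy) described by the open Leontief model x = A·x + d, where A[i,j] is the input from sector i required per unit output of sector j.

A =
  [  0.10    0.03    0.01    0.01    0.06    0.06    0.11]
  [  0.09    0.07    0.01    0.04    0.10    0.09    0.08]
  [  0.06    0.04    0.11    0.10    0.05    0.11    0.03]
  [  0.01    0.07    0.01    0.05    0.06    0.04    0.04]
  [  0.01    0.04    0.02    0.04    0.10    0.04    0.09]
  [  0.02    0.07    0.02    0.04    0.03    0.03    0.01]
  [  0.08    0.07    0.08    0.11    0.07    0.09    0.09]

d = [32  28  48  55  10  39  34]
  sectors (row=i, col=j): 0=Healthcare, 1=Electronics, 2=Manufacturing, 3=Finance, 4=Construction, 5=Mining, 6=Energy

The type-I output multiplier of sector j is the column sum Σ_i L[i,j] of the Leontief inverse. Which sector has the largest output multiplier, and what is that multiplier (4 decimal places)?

Construction (1.7840)

Form M = I − A:
  [  0.90   -0.03   -0.01   -0.01   -0.06   -0.06   -0.11]
  [ -0.09    0.93   -0.01   -0.04   -0.10   -0.09   -0.08]
  [ -0.06   -0.04    0.89   -0.10   -0.05   -0.11   -0.03]
  [ -0.01   -0.07   -0.01    0.95   -0.06   -0.04   -0.04]
  [ -0.01   -0.04   -0.02   -0.04    0.90   -0.04   -0.09]
  [ -0.02   -0.07   -0.02   -0.04   -0.03    0.97   -0.01]
  [ -0.08   -0.07   -0.08   -0.11   -0.07   -0.09    0.91]
Leontief inverse L = M⁻¹:
  [  1.1378    0.0654    0.0328    0.0451    0.1036    0.1009    0.1577]
  [  0.1313    1.1142    0.0336    0.0798    0.1548    0.1375    0.1353]
  [  0.0974    0.0850    1.1398    0.1442    0.1000    0.1602    0.0748]
  [  0.0321    0.0974    0.0235    1.0745    0.0937    0.0684    0.0705]
  [  0.0367    0.0730    0.0410    0.0740    1.1415    0.0758    0.1292]
  [  0.0387    0.0911    0.0300    0.0580    0.0559    1.0530    0.0333]
  [  0.1292    0.1253    0.1146    0.1641    0.1345    0.1518    1.1515]
Total output x = L · d:
  x_0 = 1.1378·32 + 0.0654·28 + 0.0328·48 + 0.0451·55 + 0.1036·10 + 0.1009·39 + 0.1577·34 = 52.6256
  x_1 = 0.1313·32 + 1.1142·28 + 0.0336·48 + 0.0798·55 + 0.1548·10 + 0.1375·39 + 0.1353·34 = 52.9139
  x_2 = 0.0974·32 + 0.0850·28 + 1.1398·48 + 0.1442·55 + 0.1000·10 + 0.1602·39 + 0.0748·34 = 77.9329
  x_3 = 0.0321·32 + 0.0974·28 + 0.0235·48 + 1.0745·55 + 0.0937·10 + 0.0684·39 + 0.0705·34 = 69.9805
  x_4 = 0.0367·32 + 0.0730·28 + 0.0410·48 + 0.0740·55 + 1.1415·10 + 0.0758·39 + 0.1292·34 = 28.0228
  x_5 = 0.0387·32 + 0.0911·28 + 0.0300·48 + 0.0580·55 + 0.0559·10 + 1.0530·39 + 0.0333·34 = 51.1762
  x_6 = 0.1292·32 + 0.1253·28 + 0.1146·48 + 0.1641·55 + 0.1345·10 + 0.1518·39 + 1.1515·34 = 68.5868
Output multipliers (column sums of L):
  Healthcare: 1.6033
  Electronics: 1.6514
  Manufacturing: 1.4155
  Finance: 1.6396
  Construction: 1.7840
  Mining: 1.7476
  Energy: 1.7523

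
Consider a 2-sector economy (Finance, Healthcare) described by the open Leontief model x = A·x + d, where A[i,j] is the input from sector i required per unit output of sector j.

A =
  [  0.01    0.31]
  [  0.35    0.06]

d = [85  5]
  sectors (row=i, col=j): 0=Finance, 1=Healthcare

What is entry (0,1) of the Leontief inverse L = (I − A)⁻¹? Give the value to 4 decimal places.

Form M = I − A:
  [  0.99   -0.31]
  [ -0.35    0.94]
Leontief inverse L = M⁻¹:
  [  1.1434    0.3771]
  [  0.4257    1.2042]
Total output x = L · d:
  x_0 = 1.1434·85 + 0.3771·5 = 99.0755
  x_1 = 0.4257·85 + 1.2042·5 = 42.2090

L[0,1] = 0.3771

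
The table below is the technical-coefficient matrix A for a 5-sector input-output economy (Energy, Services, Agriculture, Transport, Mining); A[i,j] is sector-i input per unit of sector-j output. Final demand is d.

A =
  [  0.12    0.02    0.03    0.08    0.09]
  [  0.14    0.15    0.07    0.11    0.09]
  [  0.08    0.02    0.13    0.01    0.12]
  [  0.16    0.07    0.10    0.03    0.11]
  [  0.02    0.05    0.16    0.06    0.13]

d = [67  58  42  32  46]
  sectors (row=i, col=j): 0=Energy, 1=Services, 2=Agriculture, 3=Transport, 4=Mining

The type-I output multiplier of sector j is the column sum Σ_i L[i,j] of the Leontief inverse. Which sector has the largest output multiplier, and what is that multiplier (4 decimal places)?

Mining (1.9431)

Form M = I − A:
  [  0.88   -0.02   -0.03   -0.08   -0.09]
  [ -0.14    0.85   -0.07   -0.11   -0.09]
  [ -0.08   -0.02    0.87   -0.01   -0.12]
  [ -0.16   -0.07   -0.10    0.97   -0.11]
  [ -0.02   -0.05   -0.16   -0.06    0.87]
Leontief inverse L = M⁻¹:
  [  1.1757    0.0479    0.0854    0.1127    0.1526]
  [  0.2429    1.2115    0.1613    0.1711    0.1943]
  [  0.1275    0.0455    1.1966    0.0396    0.1880]
  [  0.2337    0.1099    0.1767    1.0766    0.1960]
  [  0.0806    0.0867    0.2435    0.0940    1.2122]
Total output x = L · d:
  x_0 = 1.1757·67 + 0.0479·58 + 0.0854·42 + 0.1127·32 + 0.1526·46 = 95.7689
  x_1 = 0.2429·67 + 1.2115·58 + 0.1613·42 + 0.1711·32 + 0.1943·46 = 107.7310
  x_2 = 0.1275·67 + 0.0455·58 + 1.1966·42 + 0.0396·32 + 0.1880·46 = 71.3511
  x_3 = 0.2337·67 + 0.1099·58 + 0.1767·42 + 1.0766·32 + 0.1960·46 = 72.9229
  x_4 = 0.0806·67 + 0.0867·58 + 0.2435·42 + 0.0940·32 + 1.2122·46 = 79.4178
Output multipliers (column sums of L):
  Energy: 1.8604
  Services: 1.5014
  Agriculture: 1.8635
  Transport: 1.4940
  Mining: 1.9431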